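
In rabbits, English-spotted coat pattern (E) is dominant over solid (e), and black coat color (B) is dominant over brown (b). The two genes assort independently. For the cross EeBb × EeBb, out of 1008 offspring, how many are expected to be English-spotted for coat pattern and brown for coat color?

Dihybrid cross EeBb × EeBb — consider each gene separately:
coat pattern: Ee × Ee → 1 EE, 2 Ee, 1 ee → 3 E_ : 1 ee (out of 4)
coat color: Bb × Bb → 1 BB, 2 Bb, 1 bb → 3 B_ : 1 bb (out of 4)
Looking for: English-spotted (E_) and brown (bb)
P(English-spotted) = 3/4, P(brown) = 1/4
P(both) = 3/4 × 1/4 = 3/16
Expected count = 3/16 × 1008 = 189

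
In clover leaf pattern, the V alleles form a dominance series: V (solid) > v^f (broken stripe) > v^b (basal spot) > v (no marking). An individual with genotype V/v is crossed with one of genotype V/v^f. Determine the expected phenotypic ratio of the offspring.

Cross: V/v × V/v^f
Allele dominance: V > v^f > v^b > v
Offspring genotypes: 1 V/V, 1 V/v^f, 1 V/v, 1 v^f/v
Phenotype counts: 3 solid, 1 broken stripe
Ratio: 3 solid : 1 broken stripe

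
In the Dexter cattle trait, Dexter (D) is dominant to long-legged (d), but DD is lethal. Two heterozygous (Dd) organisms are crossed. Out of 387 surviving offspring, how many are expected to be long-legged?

Cross: Dd × Dd
Punnett square offspring (before lethality): 1 DD, 2 Dd, 1 dd
The DD genotype is lethal (embryos die); surviving offspring: 2 Dd, 1 dd
long-legged: 1 out of 3 → fraction 1/3
Expected count = 1/3 × 387 = 129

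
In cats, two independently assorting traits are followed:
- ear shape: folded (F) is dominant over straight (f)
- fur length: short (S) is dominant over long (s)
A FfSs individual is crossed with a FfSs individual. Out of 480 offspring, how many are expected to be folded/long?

Dihybrid cross FfSs × FfSs — consider each gene separately:
ear shape: Ff × Ff → 1 FF, 2 Ff, 1 ff → 3 F_ : 1 ff (out of 4)
fur length: Ss × Ss → 1 SS, 2 Ss, 1 ss → 3 S_ : 1 ss (out of 4)
Combine (counts out of 4 × 4 = 16): folded/short (F_S_) = 3×3 = 9; folded/long (F_ss) = 3×1 = 3; straight/short (ffS_) = 1×3 = 3; straight/long (ffss) = 1×1 = 1
Phenotype counts (out of 16): 9 folded/short, 3 folded/long, 3 straight/short, 1 straight/long
folded/long: 3 out of 16 → fraction 3/16
Expected count = 3/16 × 480 = 90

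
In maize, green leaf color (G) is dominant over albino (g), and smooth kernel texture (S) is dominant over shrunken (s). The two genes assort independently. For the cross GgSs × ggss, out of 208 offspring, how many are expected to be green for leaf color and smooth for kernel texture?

Dihybrid cross GgSs × ggss — consider each gene separately:
leaf color: Gg × gg → 2 Gg, 2 gg → 2 G_ : 2 gg (out of 4)
kernel texture: Ss × ss → 2 Ss, 2 ss → 2 S_ : 2 ss (out of 4)
Looking for: green (G_) and smooth (S_)
P(green) = 2/4, P(smooth) = 2/4
P(both) = 2/4 × 2/4 = 4/16 = 1/4
Expected count = 1/4 × 208 = 52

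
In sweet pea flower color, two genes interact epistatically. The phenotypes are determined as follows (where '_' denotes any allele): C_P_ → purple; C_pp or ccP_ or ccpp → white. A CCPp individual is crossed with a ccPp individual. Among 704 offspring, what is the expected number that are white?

Cross: CCPp × ccPp — consider each gene separately:
C gene: CC × cc → 4 Cc → 4 C_ (out of 4)
P gene: Pp × Pp → 1 PP, 2 Pp, 1 pp → 3 P_ : 1 pp (out of 4)
Genotype classes (out of 4 × 4 = 16): C_P_ = 4×3 = 12; C_pp = 4×1 = 4
Apply the phenotype rules: C_P_ (12) → purple; C_pp (4) → white
Phenotype counts (out of 16): 12 purple, 4 white
white: 4 out of 16 → fraction 1/4
Expected count = 1/4 × 704 = 176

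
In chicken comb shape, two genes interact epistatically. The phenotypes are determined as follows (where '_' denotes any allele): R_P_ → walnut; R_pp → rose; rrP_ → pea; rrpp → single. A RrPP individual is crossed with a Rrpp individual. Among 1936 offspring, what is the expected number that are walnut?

Cross: RrPP × Rrpp — consider each gene separately:
R gene: Rr × Rr → 1 RR, 2 Rr, 1 rr → 3 R_ : 1 rr (out of 4)
P gene: PP × pp → 4 Pp → 4 P_ (out of 4)
Genotype classes (out of 4 × 4 = 16): R_P_ = 3×4 = 12; rrP_ = 1×4 = 4
Apply the phenotype rules: R_P_ (12) → walnut; rrP_ (4) → pea
Phenotype counts (out of 16): 12 walnut, 4 pea
walnut: 12 out of 16 → fraction 3/4
Expected count = 3/4 × 1936 = 1452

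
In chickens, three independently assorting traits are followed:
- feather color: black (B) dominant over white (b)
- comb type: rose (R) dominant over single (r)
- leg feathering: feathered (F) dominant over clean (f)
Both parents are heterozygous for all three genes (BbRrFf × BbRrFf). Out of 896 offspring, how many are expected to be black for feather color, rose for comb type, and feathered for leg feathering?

Trihybrid cross: BbRrFf × BbRrFf
Each trait segregates independently with a 3:1 phenotypic ratio, so each gene contributes 3/4 (dominant) or 1/4 (recessive).
Target: black (feather color), rose (comb type), feathered (leg feathering)
Probability = product of independent per-trait probabilities
= 3/4 × 3/4 × 3/4 = 27/64
Expected count = 27/64 × 896 = 378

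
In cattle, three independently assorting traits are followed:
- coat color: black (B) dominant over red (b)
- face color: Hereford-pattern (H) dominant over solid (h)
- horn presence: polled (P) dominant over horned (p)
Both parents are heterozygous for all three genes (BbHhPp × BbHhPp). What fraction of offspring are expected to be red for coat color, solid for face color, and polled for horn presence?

Trihybrid cross: BbHhPp × BbHhPp
Each trait segregates independently with a 3:1 phenotypic ratio, so each gene contributes 3/4 (dominant) or 1/4 (recessive).
Target: red (coat color), solid (face color), polled (horn presence)
Probability = product of independent per-trait probabilities
= 1/4 × 1/4 × 3/4 = 3/64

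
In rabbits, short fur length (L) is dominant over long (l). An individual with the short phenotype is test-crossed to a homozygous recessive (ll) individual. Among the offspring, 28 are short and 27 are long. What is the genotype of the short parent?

Test cross: ? × ll
Offspring: 28 short, 27 long — approximately 1:1.
A 1:1 ratio in a test cross indicates the unknown parent is heterozygous (Ll).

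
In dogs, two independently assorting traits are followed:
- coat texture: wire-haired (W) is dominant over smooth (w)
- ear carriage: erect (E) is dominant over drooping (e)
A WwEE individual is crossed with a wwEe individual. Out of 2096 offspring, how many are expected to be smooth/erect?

Dihybrid cross WwEE × wwEe — consider each gene separately:
coat texture: Ww × ww → 2 Ww, 2 ww → 2 W_ : 2 ww (out of 4)
ear carriage: EE × Ee → 2 EE, 2 Ee → 4 E_ (out of 4)
Combine (counts out of 4 × 4 = 16): wire-haired/erect (W_E_) = 2×4 = 8; smooth/erect (wwE_) = 2×4 = 8
Phenotype counts (out of 16): 8 wire-haired/erect, 8 smooth/erect
smooth/erect: 8 out of 16 → fraction 1/2
Expected count = 1/2 × 2096 = 1048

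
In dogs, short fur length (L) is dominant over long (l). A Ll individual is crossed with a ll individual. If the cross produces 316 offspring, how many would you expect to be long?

Punnett square for Ll × ll:
Offspring genotypes: 2 Ll, 2 ll
short: 2, long: 2
long: 2 out of 4 → fraction 1/2
Expected count = 1/2 × 316 = 158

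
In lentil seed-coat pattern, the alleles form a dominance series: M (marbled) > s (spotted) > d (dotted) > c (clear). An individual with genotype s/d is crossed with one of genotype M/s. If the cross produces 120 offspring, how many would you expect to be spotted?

Cross: s/d × M/s
Allele dominance: M > s > d > c
Offspring genotypes: 1 M/s, 1 s/s, 1 M/d, 1 s/d
Phenotype counts: 2 marbled, 2 spotted
spotted: 2 out of 4 → fraction 1/2
Expected count = 1/2 × 120 = 60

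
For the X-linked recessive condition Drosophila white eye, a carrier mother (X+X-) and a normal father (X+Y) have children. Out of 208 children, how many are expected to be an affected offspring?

Cross: X+X- × X+Y
Offspring: 1 X+X+, 1 X+Y, 1 X+X-, 1 X-Y
Probability of an affected offspring: 1/4
Expected count = 1/4 × 208 = 52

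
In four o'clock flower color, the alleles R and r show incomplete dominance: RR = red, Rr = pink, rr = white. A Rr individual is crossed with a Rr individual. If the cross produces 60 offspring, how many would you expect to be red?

Punnett square for Rr × Rr:
Offspring genotypes: 1 RR, 2 Rr, 1 rr
Phenotype counts: 1 red, 2 pink, 1 white
red: 1 out of 4 → fraction 1/4
Expected count = 1/4 × 60 = 15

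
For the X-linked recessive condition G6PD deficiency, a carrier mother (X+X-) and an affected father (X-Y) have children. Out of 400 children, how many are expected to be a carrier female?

Cross: X+X- × X-Y
Offspring: 1 X+X-, 1 X+Y, 1 X-X-, 1 X-Y
Probability of a carrier female: 1/4
Expected count = 1/4 × 400 = 100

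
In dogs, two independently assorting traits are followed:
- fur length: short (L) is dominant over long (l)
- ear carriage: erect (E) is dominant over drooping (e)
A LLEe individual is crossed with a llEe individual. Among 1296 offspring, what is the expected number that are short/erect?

Dihybrid cross LLEe × llEe — consider each gene separately:
fur length: LL × ll → 4 Ll → 4 L_ (out of 4)
ear carriage: Ee × Ee → 1 EE, 2 Ee, 1 ee → 3 E_ : 1 ee (out of 4)
Combine (counts out of 4 × 4 = 16): short/erect (L_E_) = 4×3 = 12; short/drooping (L_ee) = 4×1 = 4
Phenotype counts (out of 16): 12 short/erect, 4 short/drooping
short/erect: 12 out of 16 → fraction 3/4
Expected count = 3/4 × 1296 = 972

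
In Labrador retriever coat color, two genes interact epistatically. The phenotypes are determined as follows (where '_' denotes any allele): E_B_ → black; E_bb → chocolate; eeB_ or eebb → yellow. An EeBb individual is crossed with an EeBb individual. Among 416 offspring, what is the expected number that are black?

Cross: EeBb × EeBb — consider each gene separately:
E gene: Ee × Ee → 1 EE, 2 Ee, 1 ee → 3 E_ : 1 ee (out of 4)
B gene: Bb × Bb → 1 BB, 2 Bb, 1 bb → 3 B_ : 1 bb (out of 4)
Genotype classes (out of 4 × 4 = 16): E_B_ = 3×3 = 9; E_bb = 3×1 = 3; eeB_ = 1×3 = 3; eebb = 1×1 = 1
Apply the phenotype rules: E_B_ (9) → black; E_bb (3) → chocolate; eeB_ (3) + eebb (1) → yellow
Phenotype counts (out of 16): 9 black, 3 chocolate, 4 yellow
black: 9 out of 16 → fraction 9/16
Expected count = 9/16 × 416 = 234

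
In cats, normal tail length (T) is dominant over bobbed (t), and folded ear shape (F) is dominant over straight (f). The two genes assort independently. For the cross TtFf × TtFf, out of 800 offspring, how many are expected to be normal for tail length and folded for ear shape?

Dihybrid cross TtFf × TtFf — consider each gene separately:
tail length: Tt × Tt → 1 TT, 2 Tt, 1 tt → 3 T_ : 1 tt (out of 4)
ear shape: Ff × Ff → 1 FF, 2 Ff, 1 ff → 3 F_ : 1 ff (out of 4)
Looking for: normal (T_) and folded (F_)
P(normal) = 3/4, P(folded) = 3/4
P(both) = 3/4 × 3/4 = 9/16
Expected count = 9/16 × 800 = 450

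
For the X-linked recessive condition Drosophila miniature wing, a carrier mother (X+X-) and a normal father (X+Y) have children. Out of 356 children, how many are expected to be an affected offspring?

Cross: X+X- × X+Y
Offspring: 1 X+X+, 1 X+Y, 1 X+X-, 1 X-Y
Probability of an affected offspring: 1/4
Expected count = 1/4 × 356 = 89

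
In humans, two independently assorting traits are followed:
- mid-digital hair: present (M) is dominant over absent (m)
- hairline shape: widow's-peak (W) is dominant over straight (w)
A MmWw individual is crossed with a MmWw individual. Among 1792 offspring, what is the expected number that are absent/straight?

Dihybrid cross MmWw × MmWw — consider each gene separately:
mid-digital hair: Mm × Mm → 1 MM, 2 Mm, 1 mm → 3 M_ : 1 mm (out of 4)
hairline shape: Ww × Ww → 1 WW, 2 Ww, 1 ww → 3 W_ : 1 ww (out of 4)
Combine (counts out of 4 × 4 = 16): present/widow's-peak (M_W_) = 3×3 = 9; present/straight (M_ww) = 3×1 = 3; absent/widow's-peak (mmW_) = 1×3 = 3; absent/straight (mmww) = 1×1 = 1
Phenotype counts (out of 16): 9 present/widow's-peak, 3 present/straight, 3 absent/widow's-peak, 1 absent/straight
absent/straight: 1 out of 16 → fraction 1/16
Expected count = 1/16 × 1792 = 112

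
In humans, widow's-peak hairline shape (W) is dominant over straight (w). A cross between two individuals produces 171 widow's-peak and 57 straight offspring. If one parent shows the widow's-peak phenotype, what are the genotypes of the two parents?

Observed offspring: 171 widow's-peak, 57 straight
The observed ratio simplifies to 3:1. Straight (ww) offspring appear, so each parent must contribute one w allele. The parent stated to show widow's-peak carries W, so it is Ww. The other parent is then either Ww or ww: Ww × ww would give a 1:1 split, whereas Ww × Ww gives 3:1 — matching the data. So both parents are heterozygous (Ww × Ww).
Parent genotypes: Ww × Ww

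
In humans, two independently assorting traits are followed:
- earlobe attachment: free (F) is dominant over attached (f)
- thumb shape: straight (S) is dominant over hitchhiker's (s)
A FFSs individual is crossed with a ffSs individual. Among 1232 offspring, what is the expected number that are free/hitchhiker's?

Dihybrid cross FFSs × ffSs — consider each gene separately:
earlobe attachment: FF × ff → 4 Ff → 4 F_ (out of 4)
thumb shape: Ss × Ss → 1 SS, 2 Ss, 1 ss → 3 S_ : 1 ss (out of 4)
Combine (counts out of 4 × 4 = 16): free/straight (F_S_) = 4×3 = 12; free/hitchhiker's (F_ss) = 4×1 = 4
Phenotype counts (out of 16): 12 free/straight, 4 free/hitchhiker's
free/hitchhiker's: 4 out of 16 → fraction 1/4
Expected count = 1/4 × 1232 = 308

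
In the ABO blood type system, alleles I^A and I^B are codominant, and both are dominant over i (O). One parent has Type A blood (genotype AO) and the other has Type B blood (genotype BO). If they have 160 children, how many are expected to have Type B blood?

Cross: AO × BO
Possible offspring genotypes: 1 AB, 1 AO, 1 BO, 1 OO
Blood type counts: 1 Type AB, 1 Type A, 1 Type B, 1 Type O
Probability of Type B: 1/4
Expected count = 1/4 × 160 = 40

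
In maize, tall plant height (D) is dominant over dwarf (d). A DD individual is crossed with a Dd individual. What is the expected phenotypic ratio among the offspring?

Punnett square for DD × Dd:
Offspring genotypes: 2 DD, 2 Dd
tall: 4, dwarf: 0
Ratio: all tall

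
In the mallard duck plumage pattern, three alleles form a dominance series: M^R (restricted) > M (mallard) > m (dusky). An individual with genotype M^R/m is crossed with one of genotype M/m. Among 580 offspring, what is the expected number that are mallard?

Cross: M^R/m × M/m
Allele dominance: M^R > M > m
Offspring genotypes: 1 M^R/M, 1 M^R/m, 1 M/m, 1 m/m
Phenotype counts: 2 restricted, 1 mallard, 1 dusky
mallard: 1 out of 4 → fraction 1/4
Expected count = 1/4 × 580 = 145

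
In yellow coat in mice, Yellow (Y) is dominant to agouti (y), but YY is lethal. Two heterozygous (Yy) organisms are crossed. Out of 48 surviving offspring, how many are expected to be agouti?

Cross: Yy × Yy
Punnett square offspring (before lethality): 1 YY, 2 Yy, 1 yy
The YY genotype is lethal (embryos die); surviving offspring: 2 Yy, 1 yy
agouti: 1 out of 3 → fraction 1/3
Expected count = 1/3 × 48 = 16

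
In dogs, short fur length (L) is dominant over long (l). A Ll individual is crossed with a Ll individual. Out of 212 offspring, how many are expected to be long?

Punnett square for Ll × Ll:
Offspring genotypes: 1 LL, 2 Ll, 1 ll
short: 3, long: 1
long: 1 out of 4 → fraction 1/4
Expected count = 1/4 × 212 = 53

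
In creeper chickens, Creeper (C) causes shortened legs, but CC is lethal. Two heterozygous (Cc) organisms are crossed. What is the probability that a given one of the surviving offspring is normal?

Cross: Cc × Cc
Punnett square offspring (before lethality): 1 CC, 2 Cc, 1 cc
The CC genotype is lethal (embryos die); surviving offspring: 2 Cc, 1 cc
normal: 1 out of 3
Probability: 1/3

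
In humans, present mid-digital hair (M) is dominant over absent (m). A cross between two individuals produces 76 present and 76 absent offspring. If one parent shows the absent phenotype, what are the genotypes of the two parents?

Observed offspring: 76 present, 76 absent
The observed ratio simplifies to 1:1. One parent shows absent, so its genotype must be mm. A 1:1 offspring split requires the other parent to be heterozygous (Mm).
Parent genotypes: mm × Mm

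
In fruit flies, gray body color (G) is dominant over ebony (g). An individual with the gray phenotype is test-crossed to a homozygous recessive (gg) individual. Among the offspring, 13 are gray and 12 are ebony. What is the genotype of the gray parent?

Test cross: ? × gg
Offspring: 13 gray, 12 ebony — approximately 1:1.
A 1:1 ratio in a test cross indicates the unknown parent is heterozygous (Gg).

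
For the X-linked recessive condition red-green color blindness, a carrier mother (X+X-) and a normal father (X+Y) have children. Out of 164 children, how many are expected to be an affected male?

Cross: X+X- × X+Y
Offspring: 1 X+X+, 1 X+Y, 1 X+X-, 1 X-Y
Probability of an affected male: 1/4
Expected count = 1/4 × 164 = 41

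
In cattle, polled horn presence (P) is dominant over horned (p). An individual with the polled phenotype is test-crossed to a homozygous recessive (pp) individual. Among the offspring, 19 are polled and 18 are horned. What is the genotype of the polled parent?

Test cross: ? × pp
Offspring: 19 polled, 18 horned — approximately 1:1.
A 1:1 ratio in a test cross indicates the unknown parent is heterozygous (Pp).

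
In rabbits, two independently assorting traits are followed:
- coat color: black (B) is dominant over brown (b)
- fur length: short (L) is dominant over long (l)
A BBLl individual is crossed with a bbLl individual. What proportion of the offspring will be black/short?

Dihybrid cross BBLl × bbLl — consider each gene separately:
coat color: BB × bb → 4 Bb → 4 B_ (out of 4)
fur length: Ll × Ll → 1 LL, 2 Ll, 1 ll → 3 L_ : 1 ll (out of 4)
Combine (counts out of 4 × 4 = 16): black/short (B_L_) = 4×3 = 12; black/long (B_ll) = 4×1 = 4
Phenotype counts (out of 16): 12 black/short, 4 black/long
black/short: 12 out of 16
Probability: 12/16 = 3/4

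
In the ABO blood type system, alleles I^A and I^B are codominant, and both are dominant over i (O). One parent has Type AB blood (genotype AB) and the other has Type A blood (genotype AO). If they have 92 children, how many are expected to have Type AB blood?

Cross: AB × AO
Possible offspring genotypes: 1 AA, 1 AO, 1 AB, 1 BO
Blood type counts: 2 Type A, 1 Type AB, 1 Type B
Probability of Type AB: 1/4
Expected count = 1/4 × 92 = 23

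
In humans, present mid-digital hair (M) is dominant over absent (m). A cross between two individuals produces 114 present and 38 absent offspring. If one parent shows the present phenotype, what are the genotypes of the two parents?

Observed offspring: 114 present, 38 absent
The observed ratio simplifies to 3:1. Absent (mm) offspring appear, so each parent must contribute one m allele. The parent stated to show present carries M, so it is Mm. The other parent is then either Mm or mm: Mm × mm would give a 1:1 split, whereas Mm × Mm gives 3:1 — matching the data. So both parents are heterozygous (Mm × Mm).
Parent genotypes: Mm × Mm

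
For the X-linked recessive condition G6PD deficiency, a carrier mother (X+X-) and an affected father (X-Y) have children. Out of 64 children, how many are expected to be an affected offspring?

Cross: X+X- × X-Y
Offspring: 1 X+X-, 1 X+Y, 1 X-X-, 1 X-Y
Probability of an affected offspring: 2/4 = 1/2
Expected count = 1/2 × 64 = 32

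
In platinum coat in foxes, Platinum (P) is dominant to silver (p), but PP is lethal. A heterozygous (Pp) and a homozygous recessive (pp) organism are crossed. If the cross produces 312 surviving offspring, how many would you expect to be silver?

Cross: Pp × pp
Punnett square offspring (before lethality): 2 Pp, 2 pp
No PP offspring are produced in this cross.
silver: 2 out of 4 → fraction 1/2
Expected count = 1/2 × 312 = 156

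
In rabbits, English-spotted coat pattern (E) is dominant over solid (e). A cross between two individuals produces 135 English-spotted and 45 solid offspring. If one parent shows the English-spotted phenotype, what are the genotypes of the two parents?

Observed offspring: 135 English-spotted, 45 solid
The observed ratio simplifies to 3:1. Solid (ee) offspring appear, so each parent must contribute one e allele. The parent stated to show English-spotted carries E, so it is Ee. The other parent is then either Ee or ee: Ee × ee would give a 1:1 split, whereas Ee × Ee gives 3:1 — matching the data. So both parents are heterozygous (Ee × Ee).
Parent genotypes: Ee × Ee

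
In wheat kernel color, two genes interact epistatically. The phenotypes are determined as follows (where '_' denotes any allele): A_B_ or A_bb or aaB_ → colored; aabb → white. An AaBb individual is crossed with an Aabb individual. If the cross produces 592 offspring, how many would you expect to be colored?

Cross: AaBb × Aabb — consider each gene separately:
A gene: Aa × Aa → 1 AA, 2 Aa, 1 aa → 3 A_ : 1 aa (out of 4)
B gene: Bb × bb → 2 Bb, 2 bb → 2 B_ : 2 bb (out of 4)
Genotype classes (out of 4 × 4 = 16): A_B_ = 3×2 = 6; A_bb = 3×2 = 6; aaB_ = 1×2 = 2; aabb = 1×2 = 2
Apply the phenotype rules: A_B_ (6) + A_bb (6) + aaB_ (2) → colored; aabb (2) → white
Phenotype counts (out of 16): 14 colored, 2 white
colored: 14 out of 16 → fraction 7/8
Expected count = 7/8 × 592 = 518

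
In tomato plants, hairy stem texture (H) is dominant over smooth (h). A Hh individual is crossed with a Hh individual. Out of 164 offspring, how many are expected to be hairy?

Punnett square for Hh × Hh:
Offspring genotypes: 1 HH, 2 Hh, 1 hh
hairy: 3, smooth: 1
hairy: 3 out of 4 → fraction 3/4
Expected count = 3/4 × 164 = 123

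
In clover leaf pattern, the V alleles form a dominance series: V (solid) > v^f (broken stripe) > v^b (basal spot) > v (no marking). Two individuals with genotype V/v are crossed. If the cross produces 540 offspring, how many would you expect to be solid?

Cross: V/v × V/v
Allele dominance: V > v^f > v^b > v
Offspring genotypes: 1 V/V, 2 V/v, 1 v/v
Phenotype counts: 3 solid, 1 unmarked
solid: 3 out of 4 → fraction 3/4
Expected count = 3/4 × 540 = 405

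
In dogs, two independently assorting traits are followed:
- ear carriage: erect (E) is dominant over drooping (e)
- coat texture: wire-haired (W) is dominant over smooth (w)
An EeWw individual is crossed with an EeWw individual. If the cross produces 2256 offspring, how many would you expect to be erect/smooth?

Dihybrid cross EeWw × EeWw — consider each gene separately:
ear carriage: Ee × Ee → 1 EE, 2 Ee, 1 ee → 3 E_ : 1 ee (out of 4)
coat texture: Ww × Ww → 1 WW, 2 Ww, 1 ww → 3 W_ : 1 ww (out of 4)
Combine (counts out of 4 × 4 = 16): erect/wire-haired (E_W_) = 3×3 = 9; erect/smooth (E_ww) = 3×1 = 3; drooping/wire-haired (eeW_) = 1×3 = 3; drooping/smooth (eeww) = 1×1 = 1
Phenotype counts (out of 16): 9 erect/wire-haired, 3 erect/smooth, 3 drooping/wire-haired, 1 drooping/smooth
erect/smooth: 3 out of 16 → fraction 3/16
Expected count = 3/16 × 2256 = 423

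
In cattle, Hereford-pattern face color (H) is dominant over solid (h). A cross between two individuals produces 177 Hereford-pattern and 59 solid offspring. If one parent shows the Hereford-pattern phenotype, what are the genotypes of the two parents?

Observed offspring: 177 Hereford-pattern, 59 solid
The observed ratio simplifies to 3:1. Solid (hh) offspring appear, so each parent must contribute one h allele. The parent stated to show Hereford-pattern carries H, so it is Hh. The other parent is then either Hh or hh: Hh × hh would give a 1:1 split, whereas Hh × Hh gives 3:1 — matching the data. So both parents are heterozygous (Hh × Hh).
Parent genotypes: Hh × Hh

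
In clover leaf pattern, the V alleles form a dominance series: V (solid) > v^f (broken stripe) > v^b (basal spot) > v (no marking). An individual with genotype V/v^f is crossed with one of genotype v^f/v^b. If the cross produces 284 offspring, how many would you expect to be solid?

Cross: V/v^f × v^f/v^b
Allele dominance: V > v^f > v^b > v
Offspring genotypes: 1 V/v^f, 1 V/v^b, 1 v^f/v^f, 1 v^f/v^b
Phenotype counts: 2 solid, 2 broken stripe
solid: 2 out of 4 → fraction 1/2
Expected count = 1/2 × 284 = 142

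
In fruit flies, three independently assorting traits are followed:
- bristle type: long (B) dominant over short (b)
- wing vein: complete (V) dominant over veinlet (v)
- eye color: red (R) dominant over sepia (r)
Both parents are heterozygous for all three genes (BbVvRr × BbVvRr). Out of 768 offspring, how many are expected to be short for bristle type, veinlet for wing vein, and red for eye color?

Trihybrid cross: BbVvRr × BbVvRr
Each trait segregates independently with a 3:1 phenotypic ratio, so each gene contributes 3/4 (dominant) or 1/4 (recessive).
Target: short (bristle type), veinlet (wing vein), red (eye color)
Probability = product of independent per-trait probabilities
= 1/4 × 1/4 × 3/4 = 3/64
Expected count = 3/64 × 768 = 36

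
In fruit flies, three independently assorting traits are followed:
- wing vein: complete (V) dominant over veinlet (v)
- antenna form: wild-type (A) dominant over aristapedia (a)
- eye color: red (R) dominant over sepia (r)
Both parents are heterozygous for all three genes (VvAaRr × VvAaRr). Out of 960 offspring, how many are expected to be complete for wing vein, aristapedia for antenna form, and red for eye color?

Trihybrid cross: VvAaRr × VvAaRr
Each trait segregates independently with a 3:1 phenotypic ratio, so each gene contributes 3/4 (dominant) or 1/4 (recessive).
Target: complete (wing vein), aristapedia (antenna form), red (eye color)
Probability = product of independent per-trait probabilities
= 3/4 × 1/4 × 3/4 = 9/64
Expected count = 9/64 × 960 = 135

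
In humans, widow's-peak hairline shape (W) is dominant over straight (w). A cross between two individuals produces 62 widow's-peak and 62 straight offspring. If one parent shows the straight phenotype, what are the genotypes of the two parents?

Observed offspring: 62 widow's-peak, 62 straight
The observed ratio simplifies to 1:1. One parent shows straight, so its genotype must be ww. A 1:1 offspring split requires the other parent to be heterozygous (Ww).
Parent genotypes: ww × Ww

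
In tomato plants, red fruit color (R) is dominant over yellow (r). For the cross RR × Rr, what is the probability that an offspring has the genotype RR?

Punnett square for RR × Rr:
Offspring genotypes: 2 RR, 2 Rr
Total offspring: 4
Count with target: 2
Probability: 2/4 = 1/2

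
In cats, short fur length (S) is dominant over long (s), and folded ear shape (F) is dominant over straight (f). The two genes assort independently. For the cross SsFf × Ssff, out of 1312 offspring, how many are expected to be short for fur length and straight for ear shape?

Dihybrid cross SsFf × Ssff — consider each gene separately:
fur length: Ss × Ss → 1 SS, 2 Ss, 1 ss → 3 S_ : 1 ss (out of 4)
ear shape: Ff × ff → 2 Ff, 2 ff → 2 F_ : 2 ff (out of 4)
Looking for: short (S_) and straight (ff)
P(short) = 3/4, P(straight) = 2/4
P(both) = 3/4 × 2/4 = 6/16 = 3/8
Expected count = 3/8 × 1312 = 492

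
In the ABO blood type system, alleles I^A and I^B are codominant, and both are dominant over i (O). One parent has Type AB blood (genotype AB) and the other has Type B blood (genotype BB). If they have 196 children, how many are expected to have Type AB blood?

Cross: AB × BB
Possible offspring genotypes: 2 AB, 2 BB
Blood type counts: 2 Type AB, 2 Type B
Probability of Type AB: 2/4 = 1/2
Expected count = 1/2 × 196 = 98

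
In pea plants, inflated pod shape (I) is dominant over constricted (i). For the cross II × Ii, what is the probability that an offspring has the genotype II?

Punnett square for II × Ii:
Offspring genotypes: 2 II, 2 Ii
Total offspring: 4
Count with target: 2
Probability: 2/4 = 1/2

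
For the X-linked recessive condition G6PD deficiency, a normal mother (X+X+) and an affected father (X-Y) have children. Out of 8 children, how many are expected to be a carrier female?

Cross: X+X+ × X-Y
Offspring: 2 X+X-, 2 X+Y
Probability of a carrier female: 2/4 = 1/2
Expected count = 1/2 × 8 = 4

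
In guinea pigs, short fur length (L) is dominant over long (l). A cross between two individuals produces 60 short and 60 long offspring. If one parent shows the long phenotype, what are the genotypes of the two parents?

Observed offspring: 60 short, 60 long
The observed ratio simplifies to 1:1. One parent shows long, so its genotype must be ll. A 1:1 offspring split requires the other parent to be heterozygous (Ll).
Parent genotypes: ll × Ll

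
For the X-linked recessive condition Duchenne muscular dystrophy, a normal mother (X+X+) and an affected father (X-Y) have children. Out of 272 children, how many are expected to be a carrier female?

Cross: X+X+ × X-Y
Offspring: 2 X+X-, 2 X+Y
Probability of a carrier female: 2/4 = 1/2
Expected count = 1/2 × 272 = 136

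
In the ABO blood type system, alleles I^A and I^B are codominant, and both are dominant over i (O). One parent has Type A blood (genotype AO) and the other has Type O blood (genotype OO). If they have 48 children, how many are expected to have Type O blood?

Cross: AO × OO
Possible offspring genotypes: 2 AO, 2 OO
Blood type counts: 2 Type A, 2 Type O
Probability of Type O: 2/4 = 1/2
Expected count = 1/2 × 48 = 24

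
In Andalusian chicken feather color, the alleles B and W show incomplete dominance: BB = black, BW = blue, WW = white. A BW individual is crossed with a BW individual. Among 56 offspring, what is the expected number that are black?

Punnett square for BW × BW:
Offspring genotypes: 1 BB, 2 BW, 1 WW
Phenotype counts: 1 black, 2 blue, 1 white
black: 1 out of 4 → fraction 1/4
Expected count = 1/4 × 56 = 14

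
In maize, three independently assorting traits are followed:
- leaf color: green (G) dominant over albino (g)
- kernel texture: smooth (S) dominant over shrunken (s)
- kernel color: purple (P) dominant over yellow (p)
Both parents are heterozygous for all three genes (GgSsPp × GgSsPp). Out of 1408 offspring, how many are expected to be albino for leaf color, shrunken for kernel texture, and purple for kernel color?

Trihybrid cross: GgSsPp × GgSsPp
Each trait segregates independently with a 3:1 phenotypic ratio, so each gene contributes 3/4 (dominant) or 1/4 (recessive).
Target: albino (leaf color), shrunken (kernel texture), purple (kernel color)
Probability = product of independent per-trait probabilities
= 1/4 × 1/4 × 3/4 = 3/64
Expected count = 3/64 × 1408 = 66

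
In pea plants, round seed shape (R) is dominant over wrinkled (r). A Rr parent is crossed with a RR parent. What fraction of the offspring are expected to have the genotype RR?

Punnett square for Rr × RR:
Offspring genotypes: 2 RR, 2 Rr
Total offspring: 4
Count with target: 2
Probability: 2/4 = 1/2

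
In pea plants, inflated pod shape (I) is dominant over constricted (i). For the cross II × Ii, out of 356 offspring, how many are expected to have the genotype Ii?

Punnett square for II × Ii:
Offspring genotypes: 2 II, 2 Ii
Total offspring: 4
Count with target: 2
Probability: 2/4 = 1/2
Expected count = 1/2 × 356 = 178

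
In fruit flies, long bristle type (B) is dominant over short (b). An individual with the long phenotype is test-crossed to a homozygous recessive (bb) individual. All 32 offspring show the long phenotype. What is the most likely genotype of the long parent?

Test cross: ? × bb
All offspring are long.
If the unknown parent were heterozygous (Bb), about half of 32 offspring would be short; none are. The unknown parent is most likely homozygous dominant (BB).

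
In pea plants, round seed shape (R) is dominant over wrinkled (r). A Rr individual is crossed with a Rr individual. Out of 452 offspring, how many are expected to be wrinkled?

Punnett square for Rr × Rr:
Offspring genotypes: 1 RR, 2 Rr, 1 rr
round: 3, wrinkled: 1
wrinkled: 1 out of 4 → fraction 1/4
Expected count = 1/4 × 452 = 113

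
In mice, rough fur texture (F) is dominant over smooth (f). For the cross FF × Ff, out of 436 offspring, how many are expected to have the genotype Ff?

Punnett square for FF × Ff:
Offspring genotypes: 2 FF, 2 Ff
Total offspring: 4
Count with target: 2
Probability: 2/4 = 1/2
Expected count = 1/2 × 436 = 218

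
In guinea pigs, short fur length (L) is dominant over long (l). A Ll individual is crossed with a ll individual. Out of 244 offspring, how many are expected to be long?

Punnett square for Ll × ll:
Offspring genotypes: 2 Ll, 2 ll
short: 2, long: 2
long: 2 out of 4 → fraction 1/2
Expected count = 1/2 × 244 = 122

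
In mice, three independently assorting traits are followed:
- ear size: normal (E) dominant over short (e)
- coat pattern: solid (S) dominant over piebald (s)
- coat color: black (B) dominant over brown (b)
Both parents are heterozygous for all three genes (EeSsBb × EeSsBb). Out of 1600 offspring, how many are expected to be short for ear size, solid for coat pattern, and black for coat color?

Trihybrid cross: EeSsBb × EeSsBb
Each trait segregates independently with a 3:1 phenotypic ratio, so each gene contributes 3/4 (dominant) or 1/4 (recessive).
Target: short (ear size), solid (coat pattern), black (coat color)
Probability = product of independent per-trait probabilities
= 1/4 × 3/4 × 3/4 = 9/64
Expected count = 9/64 × 1600 = 225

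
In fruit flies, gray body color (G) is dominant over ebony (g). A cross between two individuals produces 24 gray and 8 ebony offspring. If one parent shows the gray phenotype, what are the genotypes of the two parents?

Observed offspring: 24 gray, 8 ebony
The observed ratio simplifies to 3:1. Ebony (gg) offspring appear, so each parent must contribute one g allele. The parent stated to show gray carries G, so it is Gg. The other parent is then either Gg or gg: Gg × gg would give a 1:1 split, whereas Gg × Gg gives 3:1 — matching the data. So both parents are heterozygous (Gg × Gg).
Parent genotypes: Gg × Gg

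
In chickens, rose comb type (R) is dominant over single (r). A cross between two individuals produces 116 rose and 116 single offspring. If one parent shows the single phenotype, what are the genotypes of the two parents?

Observed offspring: 116 rose, 116 single
The observed ratio simplifies to 1:1. One parent shows single, so its genotype must be rr. A 1:1 offspring split requires the other parent to be heterozygous (Rr).
Parent genotypes: rr × Rr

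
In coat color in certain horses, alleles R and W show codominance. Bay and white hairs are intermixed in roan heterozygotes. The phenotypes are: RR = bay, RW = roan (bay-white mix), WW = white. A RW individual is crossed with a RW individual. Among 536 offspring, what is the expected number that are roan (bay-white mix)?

Punnett square for RW × RW:
Offspring genotypes: 1 RR, 2 RW, 1 WW
Phenotype counts: 1 bay, 2 roan (bay-white mix), 1 white
roan (bay-white mix): 2 out of 4 → fraction 1/2
Expected count = 1/2 × 536 = 268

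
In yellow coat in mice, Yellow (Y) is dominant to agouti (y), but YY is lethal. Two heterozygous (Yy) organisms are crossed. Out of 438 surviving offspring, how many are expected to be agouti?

Cross: Yy × Yy
Punnett square offspring (before lethality): 1 YY, 2 Yy, 1 yy
The YY genotype is lethal (embryos die); surviving offspring: 2 Yy, 1 yy
agouti: 1 out of 3 → fraction 1/3
Expected count = 1/3 × 438 = 146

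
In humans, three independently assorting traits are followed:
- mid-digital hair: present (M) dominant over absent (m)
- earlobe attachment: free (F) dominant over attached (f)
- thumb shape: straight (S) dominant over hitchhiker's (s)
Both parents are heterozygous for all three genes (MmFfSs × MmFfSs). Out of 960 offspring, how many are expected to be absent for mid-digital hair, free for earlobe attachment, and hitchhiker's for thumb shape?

Trihybrid cross: MmFfSs × MmFfSs
Each trait segregates independently with a 3:1 phenotypic ratio, so each gene contributes 3/4 (dominant) or 1/4 (recessive).
Target: absent (mid-digital hair), free (earlobe attachment), hitchhiker's (thumb shape)
Probability = product of independent per-trait probabilities
= 1/4 × 3/4 × 1/4 = 3/64
Expected count = 3/64 × 960 = 45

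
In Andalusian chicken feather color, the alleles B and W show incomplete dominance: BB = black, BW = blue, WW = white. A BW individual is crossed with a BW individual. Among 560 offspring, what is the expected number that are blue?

Punnett square for BW × BW:
Offspring genotypes: 1 BB, 2 BW, 1 WW
Phenotype counts: 1 black, 2 blue, 1 white
blue: 2 out of 4 → fraction 1/2
Expected count = 1/2 × 560 = 280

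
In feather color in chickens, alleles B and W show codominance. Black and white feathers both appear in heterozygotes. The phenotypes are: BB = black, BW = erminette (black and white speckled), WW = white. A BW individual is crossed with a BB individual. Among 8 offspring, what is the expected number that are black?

Punnett square for BW × BB:
Offspring genotypes: 2 BB, 2 BW
Phenotype counts: 2 black, 2 erminette (black and white speckled)
black: 2 out of 4 → fraction 1/2
Expected count = 1/2 × 8 = 4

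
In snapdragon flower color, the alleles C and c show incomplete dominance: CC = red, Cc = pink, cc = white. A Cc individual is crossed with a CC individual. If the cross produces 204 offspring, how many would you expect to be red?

Punnett square for Cc × CC:
Offspring genotypes: 2 CC, 2 Cc
Phenotype counts: 2 red, 2 pink
red: 2 out of 4 → fraction 1/2
Expected count = 1/2 × 204 = 102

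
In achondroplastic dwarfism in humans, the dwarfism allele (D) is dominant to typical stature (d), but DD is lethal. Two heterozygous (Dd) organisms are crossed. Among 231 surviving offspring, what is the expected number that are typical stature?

Cross: Dd × Dd
Punnett square offspring (before lethality): 1 DD, 2 Dd, 1 dd
The DD genotype is lethal (embryos die); surviving offspring: 2 Dd, 1 dd
typical stature: 1 out of 3 → fraction 1/3
Expected count = 1/3 × 231 = 77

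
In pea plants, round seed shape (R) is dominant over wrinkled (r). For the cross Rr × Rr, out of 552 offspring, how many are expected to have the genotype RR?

Punnett square for Rr × Rr:
Offspring genotypes: 1 RR, 2 Rr, 1 rr
Total offspring: 4
Count with target: 1
Probability: 1/4
Expected count = 1/4 × 552 = 138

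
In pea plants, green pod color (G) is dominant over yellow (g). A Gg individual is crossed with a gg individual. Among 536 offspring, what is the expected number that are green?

Punnett square for Gg × gg:
Offspring genotypes: 2 Gg, 2 gg
green: 2, yellow: 2
green: 2 out of 4 → fraction 1/2
Expected count = 1/2 × 536 = 268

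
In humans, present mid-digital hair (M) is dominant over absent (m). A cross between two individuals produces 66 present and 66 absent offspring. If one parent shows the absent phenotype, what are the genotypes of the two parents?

Observed offspring: 66 present, 66 absent
The observed ratio simplifies to 1:1. One parent shows absent, so its genotype must be mm. A 1:1 offspring split requires the other parent to be heterozygous (Mm).
Parent genotypes: mm × Mm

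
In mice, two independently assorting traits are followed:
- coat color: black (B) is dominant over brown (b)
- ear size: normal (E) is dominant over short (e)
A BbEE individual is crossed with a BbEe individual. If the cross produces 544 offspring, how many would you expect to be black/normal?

Dihybrid cross BbEE × BbEe — consider each gene separately:
coat color: Bb × Bb → 1 BB, 2 Bb, 1 bb → 3 B_ : 1 bb (out of 4)
ear size: EE × Ee → 2 EE, 2 Ee → 4 E_ (out of 4)
Combine (counts out of 4 × 4 = 16): black/normal (B_E_) = 3×4 = 12; brown/normal (bbE_) = 1×4 = 4
Phenotype counts (out of 16): 12 black/normal, 4 brown/normal
black/normal: 12 out of 16 → fraction 3/4
Expected count = 3/4 × 544 = 408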